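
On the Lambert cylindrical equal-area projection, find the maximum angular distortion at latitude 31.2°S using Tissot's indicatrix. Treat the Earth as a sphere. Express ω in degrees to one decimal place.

17.8°

The Lambert cylindrical equal-area projection is the cylindrical equal-area projection with its standard parallel at the equator (φ₀ = 0). A cylindrical equal-area projection with standard parallel φ₀ has meridian scale h = cos φ / cos φ₀ and parallel scale k = cos φ₀ / cos φ (so areas are preserved, h·k = 1).
At 31.2°: h = 0.8554, k = 1.169; principal scales a = 1.169, b = 0.8554.
sin(ω/2) = (a − b)/(a + b) = 0.3137/2.024 = 0.1550, so ω = 2 arcsin(0.1550) ≈ 17.8°.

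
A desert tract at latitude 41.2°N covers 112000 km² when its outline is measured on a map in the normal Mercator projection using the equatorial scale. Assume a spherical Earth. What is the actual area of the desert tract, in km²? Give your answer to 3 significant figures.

The Mercator projection is conformal; its linear scale factor is the same in every direction and equals sec φ = 1/cos φ.
Areal scale = k² = sec²φ = 1/cos²(41.2°) = 1/0.7524² = 1.766.
True area = apparent / (areal scale) = 112000 / 1.766 ≈ 63400 km².

63400 km²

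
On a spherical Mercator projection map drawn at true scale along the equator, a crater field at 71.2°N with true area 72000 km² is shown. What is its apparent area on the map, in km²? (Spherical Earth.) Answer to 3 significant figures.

693000 km²

For Mercator, h = k = sec φ (a conformal cylindrical projection has a single point scale, 1/cos φ).
Areal scale = k² = sec²φ = 1/cos²(71.2°) = 1/0.3223² = 9.629.
Apparent area = 72000 × 9.629 ≈ 693000 km².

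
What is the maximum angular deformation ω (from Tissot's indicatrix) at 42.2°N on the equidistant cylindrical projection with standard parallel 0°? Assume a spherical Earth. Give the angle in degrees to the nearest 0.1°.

For the equirectangular projection with φ₀ = 0 (plate carrée), h = 1 along meridians and k = sec φ along parallels.
At 42.2°: h = 1.000, k = 1.350; principal scales a = 1.350, b = 1.000.
sin(ω/2) = (a − b)/(a + b) = 0.3499/2.350 = 0.1489, so ω = 2 arcsin(0.1489) ≈ 17.1°.

17.1°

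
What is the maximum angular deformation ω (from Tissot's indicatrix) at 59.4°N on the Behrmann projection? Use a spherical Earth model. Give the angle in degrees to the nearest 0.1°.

Behrmann is a cylindrical equal-area projection with standard parallels at ±30°. For cylindrical equal-area with standard parallel φ₀, h = cos φ / cos φ₀ and k = cos φ₀ / cos φ, so h·k = 1.
At 59.4°: h = 0.5878, k = 1.701; principal scales a = 1.701, b = 0.5878.
sin(ω/2) = (a − b)/(a + b) = 1.113/2.289 = 0.4864, so ω = 2 arcsin(0.4864) ≈ 58.2°.

58.2°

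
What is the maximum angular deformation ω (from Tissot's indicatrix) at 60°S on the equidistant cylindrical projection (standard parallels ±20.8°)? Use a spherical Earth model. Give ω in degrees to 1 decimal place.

35.3°

In the equirectangular projection with standard parallel φ₀ = 20.8° (x = Rλ cos φ₀, y = Rφ), meridians are true-scale (h = 1) and the parallel scale is k = cos φ₀ / cos φ.
At 60°: h = 1.000, k = 1.870; principal scales a = 1.870, b = 1.000.
sin(ω/2) = (a − b)/(a + b) = 0.8697/2.870 = 0.3031, so ω = 2 arcsin(0.3031) ≈ 35.3°.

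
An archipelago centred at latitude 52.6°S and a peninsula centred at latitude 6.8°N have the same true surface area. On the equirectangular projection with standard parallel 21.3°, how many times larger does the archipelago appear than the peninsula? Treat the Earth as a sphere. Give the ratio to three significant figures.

The equidistant cylindrical projection with φ₀ = 21.3° has h = 1 (meridians true) and k = cos φ₀ / cos φ along parallels.
Areal scale at 52.6°: h·k = 1.000 × 1.534 = 1.534.
Areal scale at 6.8°: h·k = 1.000 × 0.9383 = 0.9383.
Ratio = 1.534/0.9383 ≈ 1.63.

1.63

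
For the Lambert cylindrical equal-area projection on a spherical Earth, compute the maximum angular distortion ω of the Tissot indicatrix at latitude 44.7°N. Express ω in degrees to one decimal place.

The Lambert cylindrical equal-area projection is the cylindrical equal-area projection with its standard parallel at the equator (φ₀ = 0). A cylindrical equal-area projection with standard parallel φ₀ has meridian scale h = cos φ / cos φ₀ and parallel scale k = cos φ₀ / cos φ (so areas are preserved, h·k = 1).
At 44.7°: h = 0.7108, k = 1.407; principal scales a = 1.407, b = 0.7108.
sin(ω/2) = (a − b)/(a + b) = 0.6961/2.118 = 0.3287, so ω = 2 arcsin(0.3287) ≈ 38.4°.

38.4°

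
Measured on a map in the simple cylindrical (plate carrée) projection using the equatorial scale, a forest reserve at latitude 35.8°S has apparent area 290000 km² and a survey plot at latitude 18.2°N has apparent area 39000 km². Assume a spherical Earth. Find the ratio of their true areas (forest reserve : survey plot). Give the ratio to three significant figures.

On the plate carrée, areal scale = h·k = 1 × sec φ, so true area = apparent × cos φ.
True area of forest reserve: 290000 × cos(35.8°) = 290000 × 0.8111 = 235200 km².
True area of survey plot: 39000 × cos(18.2°) = 39000 × 0.9500 = 37050 km².
Ratio = 235200 / 37050 ≈ 6.35.

6.35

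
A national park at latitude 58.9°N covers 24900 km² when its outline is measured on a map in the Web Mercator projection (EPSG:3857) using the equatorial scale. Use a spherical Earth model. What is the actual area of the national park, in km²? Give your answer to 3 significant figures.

6640 km²

For Mercator, h = k = sec φ (a conformal cylindrical projection has a single point scale, 1/cos φ).
Areal scale = k² = sec²φ = 1/cos²(58.9°) = 1/0.5165² = 3.748.
True area = apparent / (areal scale) = 24900 / 3.748 ≈ 6640 km².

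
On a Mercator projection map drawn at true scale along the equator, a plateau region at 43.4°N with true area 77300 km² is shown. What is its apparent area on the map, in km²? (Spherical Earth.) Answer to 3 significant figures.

146000 km²

The Mercator projection is conformal; its linear scale factor is the same in every direction and equals sec φ = 1/cos φ.
Areal scale = k² = sec²φ = 1/cos²(43.4°) = 1/0.7266² = 1.894.
Apparent area = 77300 × 1.894 ≈ 146000 km².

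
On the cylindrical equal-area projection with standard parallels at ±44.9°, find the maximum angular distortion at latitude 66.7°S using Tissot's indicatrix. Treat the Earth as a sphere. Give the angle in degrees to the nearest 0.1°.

63.3°

A cylindrical equal-area projection with standard parallel φ₀ has meridian scale h = cos φ / cos φ₀ and parallel scale k = cos φ₀ / cos φ (so areas are preserved, h·k = 1).
At 66.7°: h = 0.5584, k = 1.791; principal scales a = 1.791, b = 0.5584.
sin(ω/2) = (a − b)/(a + b) = 1.232/2.349 = 0.5246, so ω = 2 arcsin(0.5246) ≈ 63.3°.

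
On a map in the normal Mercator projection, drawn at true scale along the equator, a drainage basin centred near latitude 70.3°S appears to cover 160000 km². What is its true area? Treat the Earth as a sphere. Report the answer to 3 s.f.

The Mercator projection is conformal; its linear scale factor is the same in every direction and equals sec φ = 1/cos φ.
Areal scale = k² = sec²φ = 1/cos²(70.3°) = 1/0.3371² = 8.800.
True area = apparent / (areal scale) = 160000 / 8.800 ≈ 18200 km².

18200 km²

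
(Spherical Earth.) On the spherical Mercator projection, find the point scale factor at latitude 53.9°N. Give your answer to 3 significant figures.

1.70

The Mercator projection is conformal; its linear scale factor is the same in every direction and equals sec φ = 1/cos φ.
k = 1/cos 53.9° = 1/0.5892 = 1.697.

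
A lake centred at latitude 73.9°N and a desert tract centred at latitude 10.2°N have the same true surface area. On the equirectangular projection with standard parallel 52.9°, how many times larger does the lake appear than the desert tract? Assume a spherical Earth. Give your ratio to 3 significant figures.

3.55

With standard parallel φ₀ = 52.9°, the equirectangular projection gives x = Rλ cos φ₀, y = Rφ, so h = 1 and k = cos 52.9° / cos φ.
Areal scale at 73.9°: h·k = 1.000 × 2.175 = 2.175.
Areal scale at 10.2°: h·k = 1.000 × 0.6129 = 0.6129.
Ratio = 2.175/0.6129 ≈ 3.55.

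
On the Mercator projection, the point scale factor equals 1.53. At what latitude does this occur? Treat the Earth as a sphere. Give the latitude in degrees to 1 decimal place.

Mercator scale is k = sec φ = 1/cos φ.
1/cos φ = 1.53  ⇒  cos φ = 0.6536  ⇒  φ = arccos(0.6536) ≈ 49.2°.

49.2°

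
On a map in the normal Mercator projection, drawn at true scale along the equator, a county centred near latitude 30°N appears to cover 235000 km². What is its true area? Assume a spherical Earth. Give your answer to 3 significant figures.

176000 km²

Mercator is conformal, so the point scale is isotropic: h = k = sec φ = 1/cos φ.
Areal scale = k² = sec²φ = 1/cos²(30°) = 1/0.8660² = 1.333.
True area = apparent / (areal scale) = 235000 / 1.333 ≈ 176000 km².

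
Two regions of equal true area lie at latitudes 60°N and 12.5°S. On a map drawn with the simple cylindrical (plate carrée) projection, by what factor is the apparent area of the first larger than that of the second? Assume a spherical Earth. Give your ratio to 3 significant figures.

1.95

In the plate carrée (x = Rλ, y = Rφ), meridians are true-scale (h = 1) and parallels are stretched by k = sec φ.
Areal scale at 60°: h·k = 1.000 × 2.000 = 2.000.
Areal scale at 12.5°: h·k = 1.000 × 1.024 = 1.024.
Ratio = 2.000/1.024 ≈ 1.95.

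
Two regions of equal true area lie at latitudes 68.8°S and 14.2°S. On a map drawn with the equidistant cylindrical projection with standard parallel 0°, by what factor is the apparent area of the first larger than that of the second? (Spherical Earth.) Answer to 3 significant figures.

2.68

Plate carrée maps x = Rλ, y = Rφ. The meridian scale is h = 1 and the parallel scale is k = 1/cos φ = sec φ.
Areal scale at 68.8°: h·k = 1.000 × 2.765 = 2.765.
Areal scale at 14.2°: h·k = 1.000 × 1.032 = 1.032.
Ratio = 2.765/1.032 ≈ 2.68.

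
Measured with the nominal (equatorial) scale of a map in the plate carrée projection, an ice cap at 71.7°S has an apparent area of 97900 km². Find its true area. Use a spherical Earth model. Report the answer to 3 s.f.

30700 km²

For the equirectangular projection with φ₀ = 0 (plate carrée), h = 1 along meridians and k = sec φ along parallels.
Areal scale = h·k = 1 × sec φ; at 71.7°, h = 1.000, k = 3.185, so h·k = 3.185.
True area = apparent / (areal scale) = 97900 / 3.185 ≈ 30700 km².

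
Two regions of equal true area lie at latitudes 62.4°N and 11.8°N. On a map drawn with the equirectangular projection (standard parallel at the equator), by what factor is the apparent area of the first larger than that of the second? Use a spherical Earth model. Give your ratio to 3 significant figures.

2.11

Plate carrée maps x = Rλ, y = Rφ. The meridian scale is h = 1 and the parallel scale is k = 1/cos φ = sec φ.
Areal scale at 62.4°: h·k = 1.000 × 2.158 = 2.158.
Areal scale at 11.8°: h·k = 1.000 × 1.022 = 1.022.
Ratio = 2.158/1.022 ≈ 2.11.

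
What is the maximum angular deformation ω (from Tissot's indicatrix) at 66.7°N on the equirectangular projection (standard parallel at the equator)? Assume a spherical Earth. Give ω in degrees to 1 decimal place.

In the plate carrée (x = Rλ, y = Rφ), meridians are true-scale (h = 1) and parallels are stretched by k = sec φ.
At 66.7°: h = 1.000, k = 2.528; principal scales a = 2.528, b = 1.000.
sin(ω/2) = (a − b)/(a + b) = 1.528/3.528 = 0.4331, so ω = 2 arcsin(0.4331) ≈ 51.3°.

51.3°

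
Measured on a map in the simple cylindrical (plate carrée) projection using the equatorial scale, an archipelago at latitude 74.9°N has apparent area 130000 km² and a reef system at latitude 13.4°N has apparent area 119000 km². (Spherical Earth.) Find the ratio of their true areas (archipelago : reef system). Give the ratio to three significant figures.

Plate carrée has h = 1 and k = sec φ, giving areal scale sec φ; true area = (apparent area) · cos φ.
True area of archipelago: 130000 × cos(74.9°) = 130000 × 0.2605 = 33870 km².
True area of reef system: 119000 × cos(13.4°) = 119000 × 0.9728 = 115800 km².
Ratio = 33870 / 115800 ≈ 0.293.

0.293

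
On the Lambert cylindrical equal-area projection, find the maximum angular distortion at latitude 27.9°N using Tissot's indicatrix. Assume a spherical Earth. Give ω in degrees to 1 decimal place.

14.1°

The Lambert cylindrical equal-area projection is the cylindrical equal-area projection with its standard parallel at the equator (φ₀ = 0). A cylindrical equal-area projection with standard parallel φ₀ has meridian scale h = cos φ / cos φ₀ and parallel scale k = cos φ₀ / cos φ (so areas are preserved, h·k = 1).
At 27.9°: h = 0.8838, k = 1.132; principal scales a = 1.132, b = 0.8838.
sin(ω/2) = (a − b)/(a + b) = 0.2478/2.015 = 0.1229, so ω = 2 arcsin(0.1229) ≈ 14.1°.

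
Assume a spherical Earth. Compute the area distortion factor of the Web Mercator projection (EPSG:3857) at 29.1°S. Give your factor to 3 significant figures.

1.31

The Mercator projection is conformal; its linear scale factor is the same in every direction and equals sec φ = 1/cos φ.
Areal scale = k² = sec²φ = 1/cos²(29.1°) = 1/0.8738² = 1.310.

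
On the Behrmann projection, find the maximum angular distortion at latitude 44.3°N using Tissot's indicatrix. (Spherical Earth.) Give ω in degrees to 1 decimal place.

21.7°

The Behrmann projection is cylindrical equal-area with φ₀ = 30°. For cylindrical equal-area with standard parallel φ₀, h = cos φ / cos φ₀ and k = cos φ₀ / cos φ, so h·k = 1.
At 44.3°: h = 0.8264, k = 1.210; principal scales a = 1.210, b = 0.8264.
sin(ω/2) = (a − b)/(a + b) = 0.3836/2.036 = 0.1884, so ω = 2 arcsin(0.1884) ≈ 21.7°.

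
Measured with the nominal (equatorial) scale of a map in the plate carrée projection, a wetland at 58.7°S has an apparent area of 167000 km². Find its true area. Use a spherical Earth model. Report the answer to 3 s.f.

86800 km²

Plate carrée maps x = Rλ, y = Rφ. The meridian scale is h = 1 and the parallel scale is k = 1/cos φ = sec φ.
Areal scale = h·k = 1 × sec φ; at 58.7°, h = 1.000, k = 1.925, so h·k = 1.925.
True area = apparent / (areal scale) = 167000 / 1.925 ≈ 86800 km².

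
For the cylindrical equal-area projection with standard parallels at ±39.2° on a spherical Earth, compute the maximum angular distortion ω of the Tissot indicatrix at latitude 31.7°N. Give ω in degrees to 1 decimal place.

For cylindrical equal-area with standard parallel φ₀, h = cos φ / cos φ₀ and k = cos φ₀ / cos φ, so h·k = 1.
At 31.7°: h = 1.098, k = 0.9108; principal scales a = 1.098, b = 0.9108.
sin(ω/2) = (a − b)/(a + b) = 0.1871/2.009 = 0.09313, so ω = 2 arcsin(0.09313) ≈ 10.7°.

10.7°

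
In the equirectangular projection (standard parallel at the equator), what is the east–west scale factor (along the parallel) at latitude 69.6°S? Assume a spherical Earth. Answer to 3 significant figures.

2.87

Plate carrée maps x = Rλ, y = Rφ. The meridian scale is h = 1 and the parallel scale is k = 1/cos φ = sec φ.
k = 1/cos 69.6° = 1/0.3486 = 2.869.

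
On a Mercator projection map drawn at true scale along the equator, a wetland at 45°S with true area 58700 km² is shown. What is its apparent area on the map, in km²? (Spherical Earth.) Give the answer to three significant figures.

The Mercator projection is conformal; its linear scale factor is the same in every direction and equals sec φ = 1/cos φ.
Areal scale = k² = sec²φ = 1/cos²(45°) = 1/0.7071² = 2.000.
Apparent area = 58700 × 2.000 ≈ 117000 km².

117000 km²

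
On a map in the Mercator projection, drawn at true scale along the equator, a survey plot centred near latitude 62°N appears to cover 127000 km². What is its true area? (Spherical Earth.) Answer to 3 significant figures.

28000 km²

For Mercator, h = k = sec φ (a conformal cylindrical projection has a single point scale, 1/cos φ).
Areal scale = k² = sec²φ = 1/cos²(62°) = 1/0.4695² = 4.537.
True area = apparent / (areal scale) = 127000 / 4.537 ≈ 28000 km².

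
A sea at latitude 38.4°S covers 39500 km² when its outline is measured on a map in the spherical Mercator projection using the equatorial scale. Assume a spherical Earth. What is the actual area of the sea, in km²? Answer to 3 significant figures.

The Mercator projection is conformal; its linear scale factor is the same in every direction and equals sec φ = 1/cos φ.
Areal scale = k² = sec²φ = 1/cos²(38.4°) = 1/0.7837² = 1.628.
True area = apparent / (areal scale) = 39500 / 1.628 ≈ 24300 km².

24300 km²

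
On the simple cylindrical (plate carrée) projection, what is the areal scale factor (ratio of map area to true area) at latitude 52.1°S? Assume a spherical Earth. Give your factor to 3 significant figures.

1.63

In the plate carrée (x = Rλ, y = Rφ), meridians are true-scale (h = 1) and parallels are stretched by k = sec φ.
Areal scale = h·k = 1 × sec φ; at 52.1°, h = 1.000, k = 1.628, so h·k = 1.628.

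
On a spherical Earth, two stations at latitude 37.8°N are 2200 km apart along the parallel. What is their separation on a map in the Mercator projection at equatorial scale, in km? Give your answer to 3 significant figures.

2780 km

For Mercator, h = k = sec φ (a conformal cylindrical projection has a single point scale, 1/cos φ).
Along the parallel, k = sec 37.8° = 1/0.7902 = 1.266.
Map distance = 2200 × 1.266 ≈ 2780 km.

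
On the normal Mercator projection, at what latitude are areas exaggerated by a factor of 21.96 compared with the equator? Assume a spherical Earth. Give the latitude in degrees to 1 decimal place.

77.7°

Mercator areal scale is sec²φ.
sec²φ = 21.96  ⇒  cos²φ = 0.04554  ⇒  cos φ = 0.2134.
φ = arccos(0.2134) ≈ 77.7°.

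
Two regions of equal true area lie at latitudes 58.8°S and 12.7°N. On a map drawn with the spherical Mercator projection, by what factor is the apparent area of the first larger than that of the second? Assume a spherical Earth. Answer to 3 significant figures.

3.55

Mercator is conformal with k = sec φ, so areal scale = k² = sec²φ.
At 58.8°: sec²(58.8°) = 1/0.5180² = 3.726.
At 12.7°: sec²(12.7°) = 1/0.9755² = 1.051.
Ratio = 3.726/1.051 = cos²(12.7°)/cos²(58.8°) ≈ 3.55.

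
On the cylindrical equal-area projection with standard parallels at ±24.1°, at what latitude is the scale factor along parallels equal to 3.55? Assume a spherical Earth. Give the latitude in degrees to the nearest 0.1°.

For cylindrical equal-area with standard parallel φ₀, h = cos φ / cos φ₀ and k = cos φ₀ / cos φ, so h·k = 1.
k = cos φ₀ / cos φ = 3.55  ⇒  cos φ = cos 24.1° / 3.55 = 0.2571.
φ = arccos(0.2571) ≈ 75.1°.

75.1°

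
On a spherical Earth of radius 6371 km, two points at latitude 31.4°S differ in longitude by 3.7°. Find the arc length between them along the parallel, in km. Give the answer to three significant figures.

351 km

Arc length along a parallel = R cos φ · Δλ (with Δλ in radians).
= 6371 × cos 31.4° × (3.7° × π/180) = 6371 × 0.8536 × 0.06458 ≈ 351 km.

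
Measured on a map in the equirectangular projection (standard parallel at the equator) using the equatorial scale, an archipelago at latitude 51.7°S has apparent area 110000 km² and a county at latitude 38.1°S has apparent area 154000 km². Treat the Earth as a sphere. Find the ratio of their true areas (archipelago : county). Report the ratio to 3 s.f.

0.563

Plate carrée has h = 1 and k = sec φ, giving areal scale sec φ; true area = (apparent area) · cos φ.
True area of archipelago: 110000 × cos(51.7°) = 110000 × 0.6198 = 68180 km².
True area of county: 154000 × cos(38.1°) = 154000 × 0.7869 = 121200 km².
Ratio = 68180 / 121200 ≈ 0.563.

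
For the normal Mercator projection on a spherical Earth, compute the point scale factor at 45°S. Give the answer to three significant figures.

For Mercator, h = k = sec φ (a conformal cylindrical projection has a single point scale, 1/cos φ).
k = 1/cos 45° = 1/0.7071 = 1.414.

1.41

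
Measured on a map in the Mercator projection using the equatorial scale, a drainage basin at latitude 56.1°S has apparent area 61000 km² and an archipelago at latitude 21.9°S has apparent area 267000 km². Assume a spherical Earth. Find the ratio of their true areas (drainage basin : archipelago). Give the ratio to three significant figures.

Mercator's areal exaggeration is sec²φ; hence true area = (apparent area) · cos²φ.
True area of drainage basin: 61000 × cos²(56.1°) = 61000 × 0.3111 = 18980 km².
True area of archipelago: 267000 × cos²(21.9°) = 267000 × 0.8609 = 229900 km².
Ratio = 18980 / 229900 ≈ 0.0826.

0.0826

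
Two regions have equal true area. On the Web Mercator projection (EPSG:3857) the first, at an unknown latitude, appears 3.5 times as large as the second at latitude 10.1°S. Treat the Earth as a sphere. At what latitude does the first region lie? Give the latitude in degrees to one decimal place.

Mercator areal scale is sec²φ, so apparent-area ratio = sec²φ₁ / sec²φ₂ = cos²φ₂ / cos²φ₁.
cos²φ₂ / cos²φ₁ = 3.5  ⇒  cos φ₁ = cos 10.1° / √3.5 = 0.9845/1.871 = 0.5262.
φ₁ = arccos(0.5262) ≈ 58.2°.

58.2°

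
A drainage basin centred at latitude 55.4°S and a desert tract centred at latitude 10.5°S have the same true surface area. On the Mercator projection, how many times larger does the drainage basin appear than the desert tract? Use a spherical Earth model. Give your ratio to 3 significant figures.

Mercator is conformal with k = sec φ, so areal scale = k² = sec²φ.
At 55.4°: sec²(55.4°) = 1/0.5678² = 3.101.
At 10.5°: sec²(10.5°) = 1/0.9833² = 1.034.
Ratio = 3.101/1.034 = cos²(10.5°)/cos²(55.4°) ≈ 3.00.

3.00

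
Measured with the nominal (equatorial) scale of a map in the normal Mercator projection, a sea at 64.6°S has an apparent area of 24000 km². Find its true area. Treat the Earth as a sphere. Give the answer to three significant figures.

4420 km²

For Mercator, h = k = sec φ (a conformal cylindrical projection has a single point scale, 1/cos φ).
Areal scale = k² = sec²φ = 1/cos²(64.6°) = 1/0.4289² = 5.435.
True area = apparent / (areal scale) = 24000 / 5.435 ≈ 4420 km².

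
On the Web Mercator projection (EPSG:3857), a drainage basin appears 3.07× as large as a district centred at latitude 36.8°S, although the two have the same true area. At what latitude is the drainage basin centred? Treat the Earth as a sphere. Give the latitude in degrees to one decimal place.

62.8°

For equal true areas on Mercator, apparent areas scale as sec²φ, so the ratio is cos²φ₂ / cos²φ₁.
cos²φ₂ / cos²φ₁ = 3.07  ⇒  cos φ₁ = cos 36.8° / √3.07 = 0.8007/1.752 = 0.4570.
φ₁ = arccos(0.4570) ≈ 62.8°.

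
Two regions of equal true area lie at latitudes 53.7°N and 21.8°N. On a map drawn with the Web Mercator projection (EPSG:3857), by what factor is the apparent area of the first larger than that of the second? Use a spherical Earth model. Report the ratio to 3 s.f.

2.46

Mercator areal scale is sec²φ.
At 53.7°: sec²(53.7°) = 1/0.5920² = 2.853.
At 21.8°: sec²(21.8°) = 1/0.9285² = 1.160.
Ratio = 2.853/1.160 = cos²(21.8°)/cos²(53.7°) ≈ 2.46.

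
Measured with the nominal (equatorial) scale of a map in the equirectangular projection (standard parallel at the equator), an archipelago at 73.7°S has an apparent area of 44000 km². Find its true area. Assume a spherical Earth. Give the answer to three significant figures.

For the equirectangular projection with φ₀ = 0 (plate carrée), h = 1 along meridians and k = sec φ along parallels.
Areal scale = h·k = 1 × sec φ; at 73.7°, h = 1.000, k = 3.563, so h·k = 3.563.
True area = apparent / (areal scale) = 44000 / 3.563 ≈ 12300 km².

12300 km²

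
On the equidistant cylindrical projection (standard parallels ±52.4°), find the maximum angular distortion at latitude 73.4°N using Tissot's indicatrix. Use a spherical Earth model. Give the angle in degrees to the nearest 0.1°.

With standard parallel φ₀ = 52.4°, the equirectangular projection gives x = Rλ cos φ₀, y = Rφ, so h = 1 and k = cos 52.4° / cos φ.
At 73.4°: h = 1.000, k = 2.136; principal scales a = 2.136, b = 1.000.
sin(ω/2) = (a − b)/(a + b) = 1.136/3.136 = 0.3622, so ω = 2 arcsin(0.3622) ≈ 42.5°.

42.5°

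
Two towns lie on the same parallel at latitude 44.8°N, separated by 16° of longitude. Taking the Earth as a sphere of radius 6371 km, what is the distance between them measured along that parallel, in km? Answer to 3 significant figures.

Arc length along a parallel = R cos φ · Δλ (with Δλ in radians).
= 6371 × cos 44.8° × (16° × π/180) = 6371 × 0.7096 × 0.2793 ≈ 1260 km.

1260 km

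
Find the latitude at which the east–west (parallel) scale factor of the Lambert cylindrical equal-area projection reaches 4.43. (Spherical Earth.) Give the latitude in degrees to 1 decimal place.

77.0°

The Lambert cylindrical equal-area projection is the cylindrical equal-area projection with its standard parallel at the equator (φ₀ = 0). For cylindrical equal-area with standard parallel φ₀, h = cos φ / cos φ₀ and k = cos φ₀ / cos φ, so h·k = 1.
k = cos φ₀ / cos φ = 4.43  ⇒  cos φ = cos 0° / 4.43 = 0.2257.
φ = arccos(0.2257) ≈ 77.0°.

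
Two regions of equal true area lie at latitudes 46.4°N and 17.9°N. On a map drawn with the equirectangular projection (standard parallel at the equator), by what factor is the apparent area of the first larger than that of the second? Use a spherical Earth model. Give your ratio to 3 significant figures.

1.38

Plate carrée maps x = Rλ, y = Rφ. The meridian scale is h = 1 and the parallel scale is k = 1/cos φ = sec φ.
Areal scale at 46.4°: h·k = 1.000 × 1.450 = 1.450.
Areal scale at 17.9°: h·k = 1.000 × 1.051 = 1.051.
Ratio = 1.450/1.051 ≈ 1.38.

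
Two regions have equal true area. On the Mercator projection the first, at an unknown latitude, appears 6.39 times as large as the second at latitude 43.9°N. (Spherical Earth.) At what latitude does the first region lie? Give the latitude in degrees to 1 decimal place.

On Mercator, (apparent₁)/(apparent₂) = sec²φ₁ / sec²φ₂ when true areas are equal.
cos²φ₂ / cos²φ₁ = 6.39  ⇒  cos φ₁ = cos 43.9° / √6.39 = 0.7206/2.528 = 0.2850.
φ₁ = arccos(0.2850) ≈ 73.4°.

73.4°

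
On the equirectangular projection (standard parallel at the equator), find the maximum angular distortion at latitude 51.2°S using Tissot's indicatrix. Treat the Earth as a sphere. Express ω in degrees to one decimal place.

26.5°

For the equirectangular projection with φ₀ = 0 (plate carrée), h = 1 along meridians and k = sec φ along parallels.
At 51.2°: h = 1.000, k = 1.596; principal scales a = 1.596, b = 1.000.
sin(ω/2) = (a − b)/(a + b) = 0.5959/2.596 = 0.2296, so ω = 2 arcsin(0.2296) ≈ 26.5°.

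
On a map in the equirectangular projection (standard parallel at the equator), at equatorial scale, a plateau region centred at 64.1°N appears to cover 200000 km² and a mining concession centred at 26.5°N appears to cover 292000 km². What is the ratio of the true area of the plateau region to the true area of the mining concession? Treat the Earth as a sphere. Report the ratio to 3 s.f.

0.334

Plate carrée has h = 1 and k = sec φ, giving areal scale sec φ; true area = (apparent area) · cos φ.
True area of plateau region: 200000 × cos(64.1°) = 200000 × 0.4368 = 87360 km².
True area of mining concession: 292000 × cos(26.5°) = 292000 × 0.8949 = 261300 km².
Ratio = 87360 / 261300 ≈ 0.334.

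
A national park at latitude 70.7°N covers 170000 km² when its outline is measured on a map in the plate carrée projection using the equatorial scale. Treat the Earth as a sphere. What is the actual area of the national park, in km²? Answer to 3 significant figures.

56200 km²

Plate carrée maps x = Rλ, y = Rφ. The meridian scale is h = 1 and the parallel scale is k = 1/cos φ = sec φ.
Areal scale = h·k = 1 × sec φ; at 70.7°, h = 1.000, k = 3.026, so h·k = 3.026.
True area = apparent / (areal scale) = 170000 / 3.026 ≈ 56200 km².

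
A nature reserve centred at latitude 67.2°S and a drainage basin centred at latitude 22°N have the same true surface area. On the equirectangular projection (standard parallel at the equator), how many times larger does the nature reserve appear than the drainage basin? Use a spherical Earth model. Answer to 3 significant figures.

In the plate carrée (x = Rλ, y = Rφ), meridians are true-scale (h = 1) and parallels are stretched by k = sec φ.
Areal scale at 67.2°: h·k = 1.000 × 2.581 = 2.581.
Areal scale at 22°: h·k = 1.000 × 1.079 = 1.079.
Ratio = 2.581/1.079 ≈ 2.39.

2.39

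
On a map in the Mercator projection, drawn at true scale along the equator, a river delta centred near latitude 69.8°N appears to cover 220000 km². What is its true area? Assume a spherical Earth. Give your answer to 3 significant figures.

26200 km²

For Mercator, h = k = sec φ (a conformal cylindrical projection has a single point scale, 1/cos φ).
Areal scale = k² = sec²φ = 1/cos²(69.8°) = 1/0.3453² = 8.387.
True area = apparent / (areal scale) = 220000 / 8.387 ≈ 26200 km².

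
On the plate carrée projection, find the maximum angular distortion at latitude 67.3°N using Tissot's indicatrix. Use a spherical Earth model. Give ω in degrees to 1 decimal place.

For the equirectangular projection with φ₀ = 0 (plate carrée), h = 1 along meridians and k = sec φ along parallels.
At 67.3°: h = 1.000, k = 2.591; principal scales a = 2.591, b = 1.000.
sin(ω/2) = (a − b)/(a + b) = 1.591/3.591 = 0.4431, so ω = 2 arcsin(0.4431) ≈ 52.6°.

52.6°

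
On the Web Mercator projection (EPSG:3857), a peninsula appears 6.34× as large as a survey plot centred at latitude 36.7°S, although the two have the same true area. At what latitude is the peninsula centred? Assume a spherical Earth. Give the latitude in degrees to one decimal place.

71.4°

On Mercator, (apparent₁)/(apparent₂) = sec²φ₁ / sec²φ₂ when true areas are equal.
cos²φ₂ / cos²φ₁ = 6.34  ⇒  cos φ₁ = cos 36.7° / √6.34 = 0.8018/2.518 = 0.3184.
φ₁ = arccos(0.3184) ≈ 71.4°.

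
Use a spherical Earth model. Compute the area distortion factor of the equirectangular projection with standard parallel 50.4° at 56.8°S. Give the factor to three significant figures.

1.16

The equidistant cylindrical projection with φ₀ = 50.4° has h = 1 (meridians true) and k = cos φ₀ / cos φ along parallels.
Areal scale = h·k = 1 × cos φ₀ / cos φ; at 56.8°, h = 1.000, k = 1.164, so h·k = 1.164.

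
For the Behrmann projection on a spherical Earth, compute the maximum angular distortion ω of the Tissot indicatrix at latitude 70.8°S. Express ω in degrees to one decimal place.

96.8°

Behrmann is a cylindrical equal-area projection with standard parallels at ±30°. A cylindrical equal-area projection with standard parallel φ₀ has meridian scale h = cos φ / cos φ₀ and parallel scale k = cos φ₀ / cos φ (so areas are preserved, h·k = 1).
At 70.8°: h = 0.3797, k = 2.633; principal scales a = 2.633, b = 0.3797.
sin(ω/2) = (a − b)/(a + b) = 2.254/3.013 = 0.7479, so ω = 2 arcsin(0.7479) ≈ 96.8°.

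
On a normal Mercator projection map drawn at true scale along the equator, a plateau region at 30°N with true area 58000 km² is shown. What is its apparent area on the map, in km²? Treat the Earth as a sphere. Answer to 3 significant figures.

Mercator is conformal, so the point scale is isotropic: h = k = sec φ = 1/cos φ.
Areal scale = k² = sec²φ = 1/cos²(30°) = 1/0.8660² = 1.333.
Apparent area = 58000 × 1.333 ≈ 77300 km².

77300 km²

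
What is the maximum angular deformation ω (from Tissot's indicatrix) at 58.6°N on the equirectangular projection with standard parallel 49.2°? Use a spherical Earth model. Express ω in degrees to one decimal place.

In the equirectangular projection with standard parallel φ₀ = 49.2° (x = Rλ cos φ₀, y = Rφ), meridians are true-scale (h = 1) and the parallel scale is k = cos φ₀ / cos φ.
At 58.6°: h = 1.000, k = 1.254; principal scales a = 1.254, b = 1.000.
sin(ω/2) = (a − b)/(a + b) = 0.2541/2.254 = 0.1127, so ω = 2 arcsin(0.1127) ≈ 12.9°.

12.9°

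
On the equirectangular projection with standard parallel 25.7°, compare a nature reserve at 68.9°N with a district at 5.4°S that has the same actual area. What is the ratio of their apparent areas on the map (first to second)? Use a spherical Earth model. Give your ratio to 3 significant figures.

2.77

With standard parallel φ₀ = 25.7°, the equirectangular projection gives x = Rλ cos φ₀, y = Rφ, so h = 1 and k = cos 25.7° / cos φ.
Areal scale at 68.9°: h·k = 1.000 × 2.503 = 2.503.
Areal scale at 5.4°: h·k = 1.000 × 0.9051 = 0.9051.
Ratio = 2.503/0.9051 ≈ 2.77.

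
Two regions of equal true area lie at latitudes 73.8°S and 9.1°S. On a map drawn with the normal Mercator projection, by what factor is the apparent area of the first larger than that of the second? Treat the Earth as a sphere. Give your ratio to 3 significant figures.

12.5

Mercator is conformal with k = sec φ, so areal scale = k² = sec²φ.
At 73.8°: sec²(73.8°) = 1/0.2790² = 12.85.
At 9.1°: sec²(9.1°) = 1/0.9874² = 1.026.
Ratio = 12.85/1.026 = cos²(9.1°)/cos²(73.8°) ≈ 12.5.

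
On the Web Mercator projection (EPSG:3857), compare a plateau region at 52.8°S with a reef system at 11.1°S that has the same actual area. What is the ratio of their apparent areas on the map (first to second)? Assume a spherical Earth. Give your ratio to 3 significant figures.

2.63

Mercator areal scale is sec²φ.
At 52.8°: sec²(52.8°) = 1/0.6046² = 2.736.
At 11.1°: sec²(11.1°) = 1/0.9813² = 1.038.
Ratio = 2.736/1.038 = cos²(11.1°)/cos²(52.8°) ≈ 2.63.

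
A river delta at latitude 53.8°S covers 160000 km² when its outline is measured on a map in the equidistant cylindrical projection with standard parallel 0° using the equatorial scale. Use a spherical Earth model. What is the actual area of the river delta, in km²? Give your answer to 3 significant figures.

94500 km²

Plate carrée maps x = Rλ, y = Rφ. The meridian scale is h = 1 and the parallel scale is k = 1/cos φ = sec φ.
Areal scale = h·k = 1 × sec φ; at 53.8°, h = 1.000, k = 1.693, so h·k = 1.693.
True area = apparent / (areal scale) = 160000 / 1.693 ≈ 94500 km².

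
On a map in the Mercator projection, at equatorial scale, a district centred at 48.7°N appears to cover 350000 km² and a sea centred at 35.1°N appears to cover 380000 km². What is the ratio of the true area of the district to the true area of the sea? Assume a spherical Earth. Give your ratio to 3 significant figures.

0.599

On Mercator the areal scale is sec²φ, so true area = apparent × cos²φ.
True area of district: 350000 × cos²(48.7°) = 350000 × 0.4356 = 152500 km².
True area of sea: 380000 × cos²(35.1°) = 380000 × 0.6694 = 254400 km².
Ratio = 152500 / 254400 ≈ 0.599.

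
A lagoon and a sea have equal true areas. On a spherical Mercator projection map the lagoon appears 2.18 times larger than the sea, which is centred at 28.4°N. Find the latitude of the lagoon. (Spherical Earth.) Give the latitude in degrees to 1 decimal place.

53.4°

For equal true areas on Mercator, apparent areas scale as sec²φ, so the ratio is cos²φ₂ / cos²φ₁.
cos²φ₂ / cos²φ₁ = 2.18  ⇒  cos φ₁ = cos 28.4° / √2.18 = 0.8796/1.476 = 0.5958.
φ₁ = arccos(0.5958) ≈ 53.4°.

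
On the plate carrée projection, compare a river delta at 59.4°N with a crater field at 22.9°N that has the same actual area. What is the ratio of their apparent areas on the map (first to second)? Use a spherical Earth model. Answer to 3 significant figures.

In the plate carrée (x = Rλ, y = Rφ), meridians are true-scale (h = 1) and parallels are stretched by k = sec φ.
Areal scale at 59.4°: h·k = 1.000 × 1.964 = 1.964.
Areal scale at 22.9°: h·k = 1.000 × 1.086 = 1.086.
Ratio = 1.964/1.086 ≈ 1.81.

1.81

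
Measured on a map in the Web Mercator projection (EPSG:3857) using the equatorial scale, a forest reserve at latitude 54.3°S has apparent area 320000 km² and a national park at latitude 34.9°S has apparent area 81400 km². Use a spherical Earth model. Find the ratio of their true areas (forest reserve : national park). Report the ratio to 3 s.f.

1.99

On Mercator the areal scale is sec²φ, so true area = apparent × cos²φ.
True area of forest reserve: 320000 × cos²(54.3°) = 320000 × 0.3405 = 109000 km².
True area of national park: 81400 × cos²(34.9°) = 81400 × 0.6726 = 54750 km².
Ratio = 109000 / 54750 ≈ 1.99.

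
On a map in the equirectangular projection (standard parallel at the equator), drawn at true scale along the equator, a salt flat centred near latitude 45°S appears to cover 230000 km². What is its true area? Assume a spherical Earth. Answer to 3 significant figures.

Plate carrée maps x = Rλ, y = Rφ. The meridian scale is h = 1 and the parallel scale is k = 1/cos φ = sec φ.
Areal scale = h·k = 1 × sec φ; at 45°, h = 1.000, k = 1.414, so h·k = 1.414.
True area = apparent / (areal scale) = 230000 / 1.414 ≈ 163000 km².

163000 km²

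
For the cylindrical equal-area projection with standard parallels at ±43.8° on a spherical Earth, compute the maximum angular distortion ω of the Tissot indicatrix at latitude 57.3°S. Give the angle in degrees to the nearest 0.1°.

32.7°

For cylindrical equal-area with standard parallel φ₀, h = cos φ / cos φ₀ and k = cos φ₀ / cos φ, so h·k = 1.
At 57.3°: h = 0.7485, k = 1.336; principal scales a = 1.336, b = 0.7485.
sin(ω/2) = (a − b)/(a + b) = 0.5875/2.085 = 0.2818, so ω = 2 arcsin(0.2818) ≈ 32.7°.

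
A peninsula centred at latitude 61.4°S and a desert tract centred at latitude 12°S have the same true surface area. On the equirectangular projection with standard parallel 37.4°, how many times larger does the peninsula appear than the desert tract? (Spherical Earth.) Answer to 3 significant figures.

With standard parallel φ₀ = 37.4°, the equirectangular projection gives x = Rλ cos φ₀, y = Rφ, so h = 1 and k = cos 37.4° / cos φ.
Areal scale at 61.4°: h·k = 1.000 × 1.660 = 1.660.
Areal scale at 12°: h·k = 1.000 × 0.8122 = 0.8122.
Ratio = 1.660/0.8122 ≈ 2.04.

2.04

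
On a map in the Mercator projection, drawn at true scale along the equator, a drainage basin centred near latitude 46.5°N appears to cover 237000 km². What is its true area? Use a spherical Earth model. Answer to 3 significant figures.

112000 km²

The Mercator projection is conformal; its linear scale factor is the same in every direction and equals sec φ = 1/cos φ.
Areal scale = k² = sec²φ = 1/cos²(46.5°) = 1/0.6884² = 2.110.
True area = apparent / (areal scale) = 237000 / 2.110 ≈ 112000 km².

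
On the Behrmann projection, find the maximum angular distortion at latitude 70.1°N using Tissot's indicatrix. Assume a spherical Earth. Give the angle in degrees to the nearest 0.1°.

Behrmann is a cylindrical equal-area projection with standard parallels at ±30°. A cylindrical equal-area projection with standard parallel φ₀ has meridian scale h = cos φ / cos φ₀ and parallel scale k = cos φ₀ / cos φ (so areas are preserved, h·k = 1).
At 70.1°: h = 0.3930, k = 2.544; principal scales a = 2.544, b = 0.3930.
sin(ω/2) = (a − b)/(a + b) = 2.151/2.937 = 0.7324, so ω = 2 arcsin(0.7324) ≈ 94.2°.

94.2°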